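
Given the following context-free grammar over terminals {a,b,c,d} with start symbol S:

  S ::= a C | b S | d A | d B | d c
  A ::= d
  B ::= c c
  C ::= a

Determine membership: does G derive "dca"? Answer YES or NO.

Convert to CNF:
  S -> T1 C | T2 S | T3 A | T3 B | T3 T0
  A -> d
  B -> T0 T0
  C -> a
  T0 -> c
  T1 -> a
  T2 -> b
  T3 -> d

CYK fill:
  cell(0,0) d: {A,T3}  orig:{A}
  cell(1,1) c: {T0}  orig:{}
  cell(2,2) a: {C,T1}  orig:{C}
  cell(0,1) dc: {S}
  cell(1,2) ca: ∅
  cell(0,2) dca: ∅

S ∉ T[0,2] ⇒ NO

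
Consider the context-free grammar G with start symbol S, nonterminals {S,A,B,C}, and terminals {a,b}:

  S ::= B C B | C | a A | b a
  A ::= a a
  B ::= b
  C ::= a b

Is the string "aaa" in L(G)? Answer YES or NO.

Convert to CNF:
  S -> B X2 | T0 A | T0 T1 | T1 T0
  A -> T0 T0
  B -> b
  C -> T0 T1
  T0 -> a
  T1 -> b
  X2 -> C B

CYK table (by increasing span):
  T[0,0] 'a' = {T0}  orig:{}
  T[1,1] 'a' = {T0}  orig:{}
  T[2,2] 'a' = {T0}  orig:{}
  T[0,1] 'aa' = {A}
  T[1,2] 'aa' = {A}
  T[0,2] 'aaa' = {S}

S ∈ T[0,2] ⇒ YES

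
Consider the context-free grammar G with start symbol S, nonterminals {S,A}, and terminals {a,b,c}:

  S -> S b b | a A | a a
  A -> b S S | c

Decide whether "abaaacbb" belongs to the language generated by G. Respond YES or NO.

Convert to CNF:
  S -> S X3 | T1 A | T1 T1
  A -> T0 X2 | c
  T0 -> b
  T1 -> a
  X2 -> S S
  X3 -> T0 T0

CYK fill:
  T[0,0] 'a' = {T1}  orig:{}
  T[1,1] 'b' = {T0}  orig:{}
  T[2,2] 'a' = {T1}  orig:{}
  T[3,3] 'a' = {T1}  orig:{}
  T[4,4] 'a' = {T1}  orig:{}
  T[5,5] 'c' = {A}
  T[6,6] 'b' = {T0}  orig:{}
  T[7,7] 'b' = {T0}  orig:{}
  T[0,1] 'ab' = ∅
  T[1,2] 'ba' = ∅
  T[2,3] 'aa' = {S}
  T[3,4] 'aa' = {S}
  T[4,5] 'ac' = {S}
  T[5,6] 'cb' = ∅
  T[6,7] 'bb' = {X3}  orig:{}
  T[0,2] 'aba' = ∅
  T[1,3] 'baa' = ∅
  T[2,4] 'aaa' = ∅
  T[3,5] 'aac' = ∅
  T[4,6] 'acb' = ∅
  T[5,7] 'cbb' = ∅
  T[0,3] 'abaa' = ∅
  T[1,4] 'baaa' = ∅
  T[2,5] 'aaac' = {X2}  orig:{}
  T[3,6] 'aacb' = ∅
  T[4,7] 'acbb' = {S}
  T[0,4] 'abaaa' = ∅
  T[1,5] 'baaac' = {A}
  T[2,6] 'aaacb' = ∅
  T[3,7] 'aacbb' = ∅
  T[0,5] 'abaaac' = {S}
  T[1,6] 'baaacb' = ∅
  T[2,7] 'aaacbb' = {X2}  orig:{}
  T[0,6] 'abaaacb' = ∅
  T[1,7] 'baaacbb' = {A}
  T[0,7] 'abaaacbb' = {S}

S ∈ T[0,7] ⇒ YES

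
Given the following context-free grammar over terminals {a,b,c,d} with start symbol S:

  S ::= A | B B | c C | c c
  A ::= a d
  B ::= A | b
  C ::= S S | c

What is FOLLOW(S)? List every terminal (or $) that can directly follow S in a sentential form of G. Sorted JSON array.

FIRST iteration:
iter 1:
  A via A→a d: +{a}
  B via B→A: +{a}
  B via B→b: +{b}
  C via C→c: +{c}
  S via S→A: +{a}
  S via S→B B: +{b}
  S via S→c C: +{c}
  S: {a,b,c}  A: {a}  B: {a,b}  C: {c}
iter 2:
  C via C→S S: +{a,b}
  S: {a,b,c}  A: {a}  B: {a,b}  C: {a,b,c}
iter 3: (no change)
  S: {a,b,c}  A: {a}  B: {a,b}  C: {a,b,c}

Compute FOLLOW by fixpoint:
initialize: $ ∈ FOLLOW(S)
round 1:
  C→S S: FOLLOW(S) ⊇ FIRST(S) = {a,b,c}; new: +{a,b,c}
  S→A: FOLLOW(A) ⊇ FOLLOW(S) ⊇ {$,a,b,c}; new: +{$,a,b,c}
  S→B B: FOLLOW(B) ⊇ FIRST(B) = {a,b}; new: +{a,b}
  S→B B: FOLLOW(B) ⊇ FOLLOW(S) ⊇ {$,a,b,c}; new: +{$,c}
  S→c C: FOLLOW(C) ⊇ FOLLOW(S) ⊇ {$,a,b,c}; new: +{$,a,b,c}
  FOLLOW(S)={$,a,b,c}  FOLLOW(A)={$,a,b,c}  FOLLOW(B)={$,a,b,c}  FOLLOW(C)={$,a,b,c}
round 2: done
  FOLLOW(S)={$,a,b,c}  FOLLOW(A)={$,a,b,c}  FOLLOW(B)={$,a,b,c}  FOLLOW(C)={$,a,b,c}

FOLLOW(S) = ["$", "a", "b", "c"]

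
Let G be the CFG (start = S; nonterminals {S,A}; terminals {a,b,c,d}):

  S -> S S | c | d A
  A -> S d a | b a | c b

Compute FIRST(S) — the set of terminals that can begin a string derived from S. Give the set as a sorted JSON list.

FIRST sets, iterate to fixpoint:
iter 1:
  A via A→b a: +{b}
  A via A→c b: +{c}
  S via S→c: +{c}
  S via S→d A: +{d}
  FIRST[S]={c,d}  FIRST[A]={b,c}
iter 2:
  A via A→S d a: +{d}
  FIRST[S]={c,d}  FIRST[A]={b,c,d}
iter 3: (no change)
  FIRST[S]={c,d}  FIRST[A]={b,c,d}

FIRST(S) = ["c", "d"]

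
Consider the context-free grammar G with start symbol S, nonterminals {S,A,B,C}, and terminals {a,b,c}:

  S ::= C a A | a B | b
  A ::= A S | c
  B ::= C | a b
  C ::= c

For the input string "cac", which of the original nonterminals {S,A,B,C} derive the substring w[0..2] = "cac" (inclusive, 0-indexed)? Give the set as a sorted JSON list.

CNF form of G:
  S -> C X2 | T0 B | b
  A -> A S | c
  B -> T0 T1 | c
  C -> c
  T0 -> a
  T1 -> b
  X2 -> T0 A

CYK table (by increasing span), restricted to cells inside w[0..2]:
  T[0,0] 'c' = {A,B,C}
  T[1,1] 'a' = {T0}  orig:{}
  T[2,2] 'c' = {A,B,C}
  T[0,1] 'ca' = ∅
  T[1,2] 'ac' = {S,X2}  orig:{S}
  T[0,2] 'cac' = {A,S}

Original NTs in T[0,2] deriving "cac": ["A", "S"]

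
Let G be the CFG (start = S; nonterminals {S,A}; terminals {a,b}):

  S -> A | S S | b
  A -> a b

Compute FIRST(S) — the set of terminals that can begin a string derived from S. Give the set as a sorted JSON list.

FIRST sets, iterate to fixpoint:
round 1:
  A via A→a b: +{a}
  S via S→A: +{a}
  S via S→b: +{b}
  FIRST(S)={a,b}  FIRST(A)={a}
round 2: — fixpoint
  FIRST(S)={a,b}  FIRST(A)={a}

FIRST(S) = ["a", "b"]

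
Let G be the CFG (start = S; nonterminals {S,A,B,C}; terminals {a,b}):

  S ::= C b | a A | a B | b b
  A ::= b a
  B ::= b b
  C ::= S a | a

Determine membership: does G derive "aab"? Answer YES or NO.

CNF form of G:
  S -> C T0 | T0 T0 | T1 A | T1 B
  A -> T0 T1
  B -> T0 T0
  C -> S T1 | a
  T0 -> b
  T1 -> a

CYK fill:
  [0..0]={C,T1}  "a"  orig:{C}
  [1..1]={C,T1}  "a"  orig:{C}
  [2..2]={T0}  "b"  orig:{}
  [0..1]=∅  "aa"
  [1..2]={S}  "ab"
  [0..2]=∅  "aab"

S ∉ T[0,2] ⇒ NO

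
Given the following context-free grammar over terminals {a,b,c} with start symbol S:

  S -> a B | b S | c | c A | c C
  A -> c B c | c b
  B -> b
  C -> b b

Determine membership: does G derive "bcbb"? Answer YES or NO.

CNF form of G:
  S -> T0 A | T0 C | T1 S | T2 B | c
  A -> T0 T1 | T0 X3
  B -> b
  C -> T1 T1
  T0 -> c
  T1 -> b
  T2 -> a
  X3 -> B T0

Fill CYK table bottom-up:
  cell(0,0) b: {B,T1}  orig:{B}
  cell(1,1) c: {S,T0}  orig:{S}
  cell(2,2) b: {B,T1}  orig:{B}
  cell(3,3) b: {B,T1}  orig:{B}
  cell(0,1) bc: {S,X3}  orig:{S}
  cell(1,2) cb: {A}
  cell(2,3) bb: {C}
  cell(0,2) bcb: ∅
  cell(1,3) cbb: {S}
  cell(0,3) bcbb: {S}

S ∈ T[0,3] ⇒ YES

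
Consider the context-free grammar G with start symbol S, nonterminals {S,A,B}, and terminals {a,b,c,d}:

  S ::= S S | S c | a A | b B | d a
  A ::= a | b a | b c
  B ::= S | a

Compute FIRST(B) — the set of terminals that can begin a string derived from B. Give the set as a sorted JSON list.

Compute FIRST by fixpoint:
pass 1:
  A via A→a: +{a}
  A via A→b a: +{b}
  B via B→a: +{a}
  S via S→a A: +{a}
  S via S→b B: +{b}
  S via S→d a: +{d}
  S: {a,b,d}  A: {a,b}  B: {a}
pass 2:
  B via B→S: +{b,d}
  S: {a,b,d}  A: {a,b}  B: {a,b,d}
pass 3: done
  S: {a,b,d}  A: {a,b}  B: {a,b,d}

FIRST(B) = ["a", "b", "d"]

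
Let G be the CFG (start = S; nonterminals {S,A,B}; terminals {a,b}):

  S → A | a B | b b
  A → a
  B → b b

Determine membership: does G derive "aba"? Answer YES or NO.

CNF form of G:
  S -> T0 T0 | T1 B | a
  A -> a
  B -> T0 T0
  T0 -> b
  T1 -> a

CYK table (by increasing span):
  T[0,0] 'a' = {A,S,T1}  orig:{A,S}
  T[1,1] 'b' = {T0}  orig:{}
  T[2,2] 'a' = {A,S,T1}  orig:{A,S}
  T[0,1] 'ab' = ∅
  T[1,2] 'ba' = ∅
  T[0,2] 'aba' = ∅

S ∉ T[0,2] ⇒ NO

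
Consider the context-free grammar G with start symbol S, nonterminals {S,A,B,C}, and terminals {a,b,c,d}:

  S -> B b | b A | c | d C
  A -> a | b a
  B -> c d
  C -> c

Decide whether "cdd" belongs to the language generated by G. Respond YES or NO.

Convert to CNF:
  S -> B T0 | T0 A | T3 C | c
  A -> T0 T1 | a
  B -> T2 T3
  C -> c
  T0 -> b
  T1 -> a
  T2 -> c
  T3 -> d

CYK table (by increasing span):
  [0..0]={C,S,T2}  "c"  orig:{C,S}
  [1..1]={T3}  "d"  orig:{}
  [2..2]={T3}  "d"  orig:{}
  [0..1]={B}  "cd"
  [1..2]=∅  "dd"
  [0..2]=∅  "cdd"

S ∉ T[0,2] ⇒ NO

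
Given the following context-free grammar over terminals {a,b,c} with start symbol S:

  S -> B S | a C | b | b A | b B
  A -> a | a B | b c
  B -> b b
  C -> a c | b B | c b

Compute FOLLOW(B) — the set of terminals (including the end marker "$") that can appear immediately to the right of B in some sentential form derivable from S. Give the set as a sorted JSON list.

FIRST sets, iterate to fixpoint:
round 1:
  A via A→a: +{a}
  A via A→b c: +{b}
  B via B→b b: +{b}
  C via C→a c: +{a}
  C via C→b B: +{b}
  C via C→c b: +{c}
  S via S→B S: +{b}
  S via S→a C: +{a}
  FIRST[S]={a,b}  FIRST[A]={a,b}  FIRST[B]={b}  FIRST[C]={a,b,c}
round 2: — fixpoint
  FIRST[S]={a,b}  FIRST[A]={a,b}  FIRST[B]={b}  FIRST[C]={a,b,c}

FOLLOW iteration:
seed FOLLOW(S) with $
round 1:
  S→B S: FOLLOW(B) ⊇ FIRST(S) = {a,b}; new: +{a,b}
  S→a C: FOLLOW(C) ⊇ FOLLOW(S) ⊇ {$}; new: +{$}
  S→b A: FOLLOW(A) ⊇ FOLLOW(S) ⊇ {$}; new: +{$}
  S→b B: FOLLOW(B) ⊇ FOLLOW(S) ⊇ {$}; new: +{$}
  FOLLOW[S]={$}  FOLLOW[A]={$}  FOLLOW[B]={$,a,b}  FOLLOW[C]={$}
round 2: — fixpoint
  FOLLOW[S]={$}  FOLLOW[A]={$}  FOLLOW[B]={$,a,b}  FOLLOW[C]={$}

FOLLOW(B) = ["$", "a", "b"]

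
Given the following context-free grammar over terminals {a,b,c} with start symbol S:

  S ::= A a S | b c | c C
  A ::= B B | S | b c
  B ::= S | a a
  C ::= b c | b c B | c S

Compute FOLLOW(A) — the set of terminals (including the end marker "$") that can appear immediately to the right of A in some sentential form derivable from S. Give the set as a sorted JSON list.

FIRST sets, iterate to fixpoint:
pass 1:
  A via A→b c: +{b}
  B via B→a a: +{a}
  C via C→b c: +{b}
  C via C→c S: +{c}
  S via S→A a S: +{b}
  S via S→c C: +{c}
  S: {b,c}  A: {b}  B: {a}  C: {b,c}
pass 2:
  A via A→B B: +{a}
  A via A→S: +{c}
  B via B→S: +{b,c}
  S via S→A a S: +{a}
  S: {a,b,c}  A: {a,b,c}  B: {a,b,c}  C: {b,c}
pass 3: done
  S: {a,b,c}  A: {a,b,c}  B: {a,b,c}  C: {b,c}

Compute FOLLOW by fixpoint:
FOLLOW(S) := {$}
round 1:
  A→B B: FOLLOW(B) ⊇ FIRST(B) = {a,b,c}; new: +{a,b,c}
  B→S: FOLLOW(S) ⊇ FOLLOW(B) ⊇ {a,b,c}; new: +{a,b,c}
  S→A a S: FOLLOW(A) ⊇ FIRST(a) = {a}; new: +{a}
  S→c C: FOLLOW(C) ⊇ FOLLOW(S) ⊇ {$,a,b,c}; new: +{$,a,b,c}
  FOLLOW[S]={$,a,b,c}  FOLLOW[A]={a}  FOLLOW[B]={a,b,c}  FOLLOW[C]={$,a,b,c}
round 2:
  C→b c B: FOLLOW(B) ⊇ FOLLOW(C) ⊇ {$,a,b,c}; new: +{$}
  FOLLOW[S]={$,a,b,c}  FOLLOW[A]={a}  FOLLOW[B]={$,a,b,c}  FOLLOW[C]={$,a,b,c}
round 3: (stable)
  FOLLOW[S]={$,a,b,c}  FOLLOW[A]={a}  FOLLOW[B]={$,a,b,c}  FOLLOW[C]={$,a,b,c}

FOLLOW(A) = ["a"]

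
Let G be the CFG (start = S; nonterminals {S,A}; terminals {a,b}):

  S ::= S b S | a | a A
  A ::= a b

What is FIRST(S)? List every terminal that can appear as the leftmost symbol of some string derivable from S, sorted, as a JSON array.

Compute FIRST by fixpoint:
iter 1:
  A via A→a b: +{a}
  S via S→a: +{a}
  S: {a}  A: {a}
iter 2: (stable)
  S: {a}  A: {a}

FIRST(S) = ["a"]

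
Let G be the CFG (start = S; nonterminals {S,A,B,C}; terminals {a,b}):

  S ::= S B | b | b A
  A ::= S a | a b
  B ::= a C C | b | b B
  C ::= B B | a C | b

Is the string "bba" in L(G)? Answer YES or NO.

Convert to CNF:
  S -> S B | T1 A | b
  A -> S T0 | T0 T1
  B -> T0 X2 | T1 B | b
  C -> B B | T0 C | b
  T0 -> a
  T1 -> b
  X2 -> C C

CYK fill:
  T[0,0] 'b' = {B,C,S,T1}  orig:{B,C,S}
  T[1,1] 'b' = {B,C,S,T1}  orig:{B,C,S}
  T[2,2] 'a' = {T0}  orig:{}
  T[0,1] 'bb' = {B,C,S,X2}  orig:{B,C,S}
  T[1,2] 'ba' = {A}
  T[0,2] 'bba' = {A,S}

S ∈ T[0,2] ⇒ YES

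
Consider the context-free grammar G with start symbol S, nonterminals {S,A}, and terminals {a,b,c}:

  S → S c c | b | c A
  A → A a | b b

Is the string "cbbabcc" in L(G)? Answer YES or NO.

Convert to CNF:
  S -> S X3 | T2 A | b
  A -> A T0 | T1 T1
  T0 -> a
  T1 -> b
  T2 -> c
  X3 -> T2 T2

CYK fill:
  T[0,0] 'c' = {T2}  orig:{}
  T[1,1] 'b' = {S,T1}  orig:{S}
  T[2,2] 'b' = {S,T1}  orig:{S}
  T[3,3] 'a' = {T0}  orig:{}
  T[4,4] 'b' = {S,T1}  orig:{S}
  T[5,5] 'c' = {T2}  orig:{}
  T[6,6] 'c' = {T2}  orig:{}
  T[0,1] 'cb' = ∅
  T[1,2] 'bb' = {A}
  T[2,3] 'ba' = ∅
  T[3,4] 'ab' = ∅
  T[4,5] 'bc' = ∅
  T[5,6] 'cc' = {X3}  orig:{}
  T[0,2] 'cbb' = {S}
  T[1,3] 'bba' = {A}
  T[2,4] 'bab' = ∅
  T[3,5] 'abc' = ∅
  T[4,6] 'bcc' = {S}
  T[0,3] 'cbba' = {S}
  T[1,4] 'bbab' = ∅
  T[2,5] 'babc' = ∅
  T[3,6] 'abcc' = ∅
  T[0,4] 'cbbab' = ∅
  T[1,5] 'bbabc' = ∅
  T[2,6] 'babcc' = ∅
  T[0,5] 'cbbabc' = ∅
  T[1,6] 'bbabcc' = ∅
  T[0,6] 'cbbabcc' = ∅

S ∉ T[0,6] ⇒ NO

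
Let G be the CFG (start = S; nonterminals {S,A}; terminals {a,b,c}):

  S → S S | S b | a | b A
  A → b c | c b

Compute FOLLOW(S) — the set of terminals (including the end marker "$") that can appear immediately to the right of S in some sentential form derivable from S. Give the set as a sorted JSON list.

FIRST sets, iterate to fixpoint:
round 1:
  A via A→b c: +{b}
  A via A→c b: +{c}
  S via S→a: +{a}
  S via S→b A: +{b}
  S: {a,b}  A: {b,c}
round 2: done
  S: {a,b}  A: {b,c}

FOLLOW iteration:
seed FOLLOW(S) with $
[1]
  S→S S: FOLLOW(S) ⊇ FIRST(S) = {a,b}; new: +{a,b}
  S→b A: FOLLOW(A) ⊇ FOLLOW(S) ⊇ {$,a,b}; new: +{$,a,b}
  FOLLOW(S)={$,a,b}  FOLLOW(A)={$,a,b}
[2] (no change)
  FOLLOW(S)={$,a,b}  FOLLOW(A)={$,a,b}

FOLLOW(S) = ["$", "a", "b"]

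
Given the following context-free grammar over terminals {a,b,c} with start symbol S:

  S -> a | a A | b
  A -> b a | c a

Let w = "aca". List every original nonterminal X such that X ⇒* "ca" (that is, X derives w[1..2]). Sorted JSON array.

Convert to CNF:
  S -> T1 A | a | b
  A -> T0 T1 | T2 T1
  T0 -> b
  T1 -> a
  T2 -> c

CYK fill — only the sub-triangle for w[1..2]:
  cell(1,1) c: {T2}  orig:{}
  cell(2,2) a: {S,T1}  orig:{S}
  cell(1,2) ca: {A}

Original NTs in T[1,2] deriving "ca": ["A"]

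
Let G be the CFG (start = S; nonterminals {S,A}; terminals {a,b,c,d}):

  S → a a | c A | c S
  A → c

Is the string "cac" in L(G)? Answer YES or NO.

Convert to CNF:
  S -> T0 T0 | T1 A | T1 S
  A -> c
  T0 -> a
  T1 -> c

CYK table (by increasing span):
  cell(0,0) c: {A,T1}  orig:{A}
  cell(1,1) a: {T0}  orig:{}
  cell(2,2) c: {A,T1}  orig:{A}
  cell(0,1) ca: ∅
  cell(1,2) ac: ∅
  cell(0,2) cac: ∅

S ∉ T[0,2] ⇒ NO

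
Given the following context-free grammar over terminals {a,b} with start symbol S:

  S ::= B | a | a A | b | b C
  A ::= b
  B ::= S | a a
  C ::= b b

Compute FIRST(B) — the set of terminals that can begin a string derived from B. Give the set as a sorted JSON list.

FIRST sets, iterate to fixpoint:
pass 1:
  A via A→b: +{b}
  B via B→a a: +{a}
  C via C→b b: +{b}
  S via S→B: +{a}
  S via S→b: +{b}
  S: {a,b}  A: {b}  B: {a}  C: {b}
pass 2:
  B via B→S: +{b}
  S: {a,b}  A: {b}  B: {a,b}  C: {b}
pass 3: done
  S: {a,b}  A: {b}  B: {a,b}  C: {b}

FIRST(B) = ["a", "b"]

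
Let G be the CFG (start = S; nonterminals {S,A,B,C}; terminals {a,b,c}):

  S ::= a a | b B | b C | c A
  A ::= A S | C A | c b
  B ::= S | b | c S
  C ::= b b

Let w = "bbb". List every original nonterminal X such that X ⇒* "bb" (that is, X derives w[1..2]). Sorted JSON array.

CNF form of G:
  S -> T0 A | T1 B | T1 C | T2 T2
  A -> A S | C A | T0 T1
  B -> T0 A | T0 S | T1 B | T1 C | T2 T2 | b
  C -> T1 T1
  T0 -> c
  T1 -> b
  T2 -> a

CYK fill (cells [i..j] with 1 ≤ i ≤ j ≤ 2 only):
  T[1,1] 'b' = {B,T1}  orig:{B}
  T[2,2] 'b' = {B,T1}  orig:{B}
  T[1,2] 'bb' = {B,C,S}

Original NTs in T[1,2] deriving "bb": ["B", "C", "S"]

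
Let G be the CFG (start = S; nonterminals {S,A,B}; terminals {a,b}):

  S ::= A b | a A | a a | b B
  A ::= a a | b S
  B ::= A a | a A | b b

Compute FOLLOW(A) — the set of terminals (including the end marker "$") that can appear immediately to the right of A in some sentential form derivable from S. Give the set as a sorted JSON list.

FIRST sets, iterate to fixpoint:
round 1:
  A via A→a a: +{a}
  A via A→b S: +{b}
  B via B→A a: +{a,b}
  S via S→A b: +{a,b}
  FIRST(S)={a,b}  FIRST(A)={a,b}  FIRST(B)={a,b}
round 2: done
  FIRST(S)={a,b}  FIRST(A)={a,b}  FIRST(B)={a,b}

Compute FOLLOW by fixpoint:
FOLLOW(S) := {$}
round 1:
  B→A a: FOLLOW(A) ⊇ FIRST(a) = {a}; new: +{a}
  S→A b: FOLLOW(A) ⊇ FIRST(b) = {b}; new: +{b}
  S→a A: FOLLOW(A) ⊇ FOLLOW(S) ⊇ {$}; new: +{$}
  S→b B: FOLLOW(B) ⊇ FOLLOW(S) ⊇ {$}; new: +{$}
  S: {$}  A: {$,a,b}  B: {$}
round 2:
  A→b S: FOLLOW(S) ⊇ FOLLOW(A) ⊇ {$,a,b}; new: +{a,b}
  S→b B: FOLLOW(B) ⊇ FOLLOW(S) ⊇ {$,a,b}; new: +{a,b}
  S: {$,a,b}  A: {$,a,b}  B: {$,a,b}
round 3: done
  S: {$,a,b}  A: {$,a,b}  B: {$,a,b}

FOLLOW(A) = ["$", "a", "b"]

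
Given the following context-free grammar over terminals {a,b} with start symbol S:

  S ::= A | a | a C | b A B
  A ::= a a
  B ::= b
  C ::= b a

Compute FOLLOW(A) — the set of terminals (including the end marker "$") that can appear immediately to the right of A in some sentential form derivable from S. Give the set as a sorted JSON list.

Compute FIRST by fixpoint:
iter 1:
  A via A→a a: +{a}
  B via B→b: +{b}
  C via C→b a: +{b}
  S via S→A: +{a}
  S via S→b A B: +{b}
  FIRST(S)={a,b}  FIRST(A)={a}  FIRST(B)={b}  FIRST(C)={b}
iter 2: — fixpoint
  FIRST(S)={a,b}  FIRST(A)={a}  FIRST(B)={b}  FIRST(C)={b}

FOLLOW sets:
seed FOLLOW(S) with $
iter 1:
  S→A: FOLLOW(A) ⊇ FOLLOW(S) ⊇ {$}; new: +{$}
  S→a C: FOLLOW(C) ⊇ FOLLOW(S) ⊇ {$}; new: +{$}
  S→b A B: FOLLOW(A) ⊇ FIRST(B) = {b}; new: +{b}
  S→b A B: FOLLOW(B) ⊇ FOLLOW(S) ⊇ {$}; new: +{$}
  FOLLOW[S]={$}  FOLLOW[A]={$,b}  FOLLOW[B]={$}  FOLLOW[C]={$}
iter 2: (stable)
  FOLLOW[S]={$}  FOLLOW[A]={$,b}  FOLLOW[B]={$}  FOLLOW[C]={$}

FOLLOW(A) = ["$", "b"]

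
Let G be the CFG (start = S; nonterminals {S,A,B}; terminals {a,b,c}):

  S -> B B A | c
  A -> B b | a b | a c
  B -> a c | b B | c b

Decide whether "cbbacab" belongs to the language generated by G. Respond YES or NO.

CNF form of G:
  S -> B X3 | c
  A -> B T0 | T1 T0 | T1 T2
  B -> T0 B | T1 T2 | T2 T0
  T0 -> b
  T1 -> a
  T2 -> c
  X3 -> B A

CYK table (by increasing span):
  cell(0,0) c: {S,T2}  orig:{S}
  cell(1,1) b: {T0}  orig:{}
  cell(2,2) b: {T0}  orig:{}
  cell(3,3) a: {T1}  orig:{}
  cell(4,4) c: {S,T2}  orig:{S}
  cell(5,5) a: {T1}  orig:{}
  cell(6,6) b: {T0}  orig:{}
  cell(0,1) cb: {B}
  cell(1,2) bb: ∅
  cell(2,3) ba: ∅
  cell(3,4) ac: {A,B}
  cell(4,5) ca: ∅
  cell(5,6) ab: {A}
  cell(0,2) cbb: {A}
  cell(1,3) bba: ∅
  cell(2,4) bac: {B}
  cell(3,5) aca: ∅
  cell(4,6) cab: ∅
  cell(0,3) cbba: ∅
  cell(1,4) bbac: {B}
  cell(2,5) baca: ∅
  cell(3,6) acab: {X3}  orig:{}
  cell(0,4) cbbac: ∅
  cell(1,5) bbaca: ∅
  cell(2,6) bacab: {X3}  orig:{}
  cell(0,5) cbbaca: ∅
  cell(1,6) bbacab: {X3}  orig:{}
  cell(0,6) cbbacab: {S}

S ∈ T[0,6] ⇒ YES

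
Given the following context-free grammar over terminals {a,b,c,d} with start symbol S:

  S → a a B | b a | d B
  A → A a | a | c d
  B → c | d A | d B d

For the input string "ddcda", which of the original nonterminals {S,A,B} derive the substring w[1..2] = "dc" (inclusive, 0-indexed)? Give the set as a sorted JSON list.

CNF form of G:
  S -> T0 X5 | T2 B | T3 T0
  A -> A T0 | T1 T2 | a
  B -> T2 A | T2 X4 | c
  T0 -> a
  T1 -> c
  T2 -> d
  T3 -> b
  X4 -> B T2
  X5 -> T0 B

CYK table (by increasing span), restricted to cells inside w[1..2]:
  T[1,1] 'd' = {T2}  orig:{}
  T[2,2] 'c' = {B,T1}  orig:{B}
  T[1,2] 'dc' = {S}

Original NTs in T[1,2] deriving "dc": ["S"]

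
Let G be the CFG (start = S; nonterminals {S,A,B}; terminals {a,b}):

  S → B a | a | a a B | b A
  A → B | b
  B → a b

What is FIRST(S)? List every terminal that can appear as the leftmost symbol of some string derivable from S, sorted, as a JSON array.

FIRST sets, iterate to fixpoint:
[1]
  A via A→b: +{b}
  B via B→a b: +{a}
  S via S→B a: +{a}
  S via S→b A: +{b}
  FIRST(S)={a,b}  FIRST(A)={b}  FIRST(B)={a}
[2]
  A via A→B: +{a}
  FIRST(S)={a,b}  FIRST(A)={a,b}  FIRST(B)={a}
[3] (stable)
  FIRST(S)={a,b}  FIRST(A)={a,b}  FIRST(B)={a}

FIRST(S) = ["a", "b"]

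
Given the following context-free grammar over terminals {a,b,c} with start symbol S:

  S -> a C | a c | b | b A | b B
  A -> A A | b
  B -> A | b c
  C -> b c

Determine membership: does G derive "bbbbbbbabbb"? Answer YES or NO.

Convert to CNF:
  S -> T0 A | T0 B | T2 C | T2 T1 | b
  A -> A A | b
  B -> A A | T0 T1 | b
  C -> T0 T1
  T0 -> b
  T1 -> c
  T2 -> a

Fill CYK table bottom-up:
  cell(0,0) b: {A,B,S,T0}  orig:{A,B,S}
  cell(1,1) b: {A,B,S,T0}  orig:{A,B,S}
  cell(2,2) b: {A,B,S,T0}  orig:{A,B,S}
  cell(3,3) b: {A,B,S,T0}  orig:{A,B,S}
  cell(4,4) b: {A,B,S,T0}  orig:{A,B,S}
  cell(5,5) b: {A,B,S,T0}  orig:{A,B,S}
  cell(6,6) b: {A,B,S,T0}  orig:{A,B,S}
  cell(7,7) a: {T2}  orig:{}
  cell(8,8) b: {A,B,S,T0}  orig:{A,B,S}
  cell(9,9) b: {A,B,S,T0}  orig:{A,B,S}
  cell(10,10) b: {A,B,S,T0}  orig:{A,B,S}
  cell(0,1) bb: {A,B,S}
  cell(1,2) bb: {A,B,S}
  cell(2,3) bb: {A,B,S}
  cell(3,4) bb: {A,B,S}
  cell(4,5) bb: {A,B,S}
  cell(5,6) bb: {A,B,S}
  cell(6,7) ba: ∅
  cell(7,8) ab: ∅
  cell(8,9) bb: {A,B,S}
  cell(9,10) bb: {A,B,S}
  cell(0,2) bbb: {A,B,S}
  cell(1,3) bbb: {A,B,S}
  cell(2,4) bbb: {A,B,S}
  cell(3,5) bbb: {A,B,S}
  cell(4,6) bbb: {A,B,S}
  cell(5,7) bba: ∅
  cell(6,8) bab: ∅
  cell(7,9) abb: ∅
  cell(8,10) bbb: {A,B,S}
  cell(0,3) bbbb: {A,B,S}
  cell(1,4) bbbb: {A,B,S}
  cell(2,5) bbbb: {A,B,S}
  cell(3,6) bbbb: {A,B,S}
  cell(4,7) bbba: ∅
  cell(5,8) bbab: ∅
  cell(6,9) babb: ∅
  cell(7,10) abbb: ∅
  cell(0,4) bbbbb: {A,B,S}
  cell(1,5) bbbbb: {A,B,S}
  cell(2,6) bbbbb: {A,B,S}
  cell(3,7) bbbba: ∅
  cell(4,8) bbbab: ∅
  cell(5,9) bbabb: ∅
  cell(6,10) babbb: ∅
  cell(0,5) bbbbbb: {A,B,S}
  cell(1,6) bbbbbb: {A,B,S}
  cell(2,7) bbbbba: ∅
  cell(3,8) bbbbab: ∅
  cell(4,9) bbbabb: ∅
  cell(5,10) bbabbb: ∅
  cell(0,6) bbbbbbb: {A,B,S}
  cell(1,7) bbbbbba: ∅
  cell(2,8) bbbbbab: ∅
  cell(3,9) bbbbabb: ∅
  cell(4,10) bbbabbb: ∅
  cell(0,7) bbbbbbba: ∅
  cell(1,8) bbbbbbab: ∅
  cell(2,9) bbbbbabb: ∅
  cell(3,10) bbbbabbb: ∅
  cell(0,8) bbbbbbbab: ∅
  cell(1,9) bbbbbbabb: ∅
  cell(2,10) bbbbbabbb: ∅
  cell(0,9) bbbbbbbabb: ∅
  cell(1,10) bbbbbbabbb: ∅
  cell(0,10) bbbbbbbabbb: ∅

S ∉ T[0,10] ⇒ NO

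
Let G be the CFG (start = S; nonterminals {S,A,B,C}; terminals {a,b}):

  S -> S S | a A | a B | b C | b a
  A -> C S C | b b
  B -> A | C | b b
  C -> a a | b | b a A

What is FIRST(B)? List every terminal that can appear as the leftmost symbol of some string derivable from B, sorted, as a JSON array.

FIRST sets, iterate to fixpoint:
iter 1:
  A via A→b b: +{b}
  B via B→A: +{b}
  C via C→a a: +{a}
  C via C→b: +{b}
  S via S→a A: +{a}
  S via S→b C: +{b}
  S: {a,b}  A: {b}  B: {b}  C: {a,b}
iter 2:
  A via A→C S C: +{a}
  B via B→A: +{a}
  S: {a,b}  A: {a,b}  B: {a,b}  C: {a,b}
iter 3: — fixpoint
  S: {a,b}  A: {a,b}  B: {a,b}  C: {a,b}

FIRST(B) = ["a", "b"]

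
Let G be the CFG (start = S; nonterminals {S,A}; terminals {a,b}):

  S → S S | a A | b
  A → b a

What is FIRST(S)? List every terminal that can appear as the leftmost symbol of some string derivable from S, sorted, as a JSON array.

Compute FIRST by fixpoint:
[1]
  A via A→b a: +{b}
  S via S→a A: +{a}
  S via S→b: +{b}
  S: {a,b}  A: {b}
[2] (stable)
  S: {a,b}  A: {b}

FIRST(S) = ["a", "b"]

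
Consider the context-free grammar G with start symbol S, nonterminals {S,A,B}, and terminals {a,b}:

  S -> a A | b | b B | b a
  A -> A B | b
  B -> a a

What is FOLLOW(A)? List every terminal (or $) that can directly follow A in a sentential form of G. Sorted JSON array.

FIRST iteration:
[1]
  A via A→b: +{b}
  B via B→a a: +{a}
  S via S→a A: +{a}
  S via S→b: +{b}
  FIRST(S)={a,b}  FIRST(A)={b}  FIRST(B)={a}
[2] (stable)
  FIRST(S)={a,b}  FIRST(A)={b}  FIRST(B)={a}

Compute FOLLOW by fixpoint:
FOLLOW(S) := {$}
iter 1:
  A→A B: FOLLOW(A) ⊇ FIRST(B) = {a}; new: +{a}
  A→A B: FOLLOW(B) ⊇ FOLLOW(A) ⊇ {a}; new: +{a}
  S→a A: FOLLOW(A) ⊇ FOLLOW(S) ⊇ {$}; new: +{$}
  S→b B: FOLLOW(B) ⊇ FOLLOW(S) ⊇ {$}; new: +{$}
  S: {$}  A: {$,a}  B: {$,a}
iter 2: (no change)
  S: {$}  A: {$,a}  B: {$,a}

FOLLOW(A) = ["$", "a"]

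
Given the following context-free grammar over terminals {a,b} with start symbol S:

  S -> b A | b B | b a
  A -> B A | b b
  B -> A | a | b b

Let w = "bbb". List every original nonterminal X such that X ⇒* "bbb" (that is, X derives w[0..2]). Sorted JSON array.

Convert to CNF:
  S -> T0 A | T0 B | T0 T1
  A -> B A | T0 T0
  B -> B A | T0 T0 | a
  T0 -> b
  T1 -> a

CYK fill (cells [i..j] with 0 ≤ i ≤ j ≤ 2 only):
  T[0,0] 'b' = {T0}  orig:{}
  T[1,1] 'b' = {T0}  orig:{}
  T[2,2] 'b' = {T0}  orig:{}
  T[0,1] 'bb' = {A,B}
  T[1,2] 'bb' = {A,B}
  T[0,2] 'bbb' = {S}

Original NTs in T[0,2] deriving "bbb": ["S"]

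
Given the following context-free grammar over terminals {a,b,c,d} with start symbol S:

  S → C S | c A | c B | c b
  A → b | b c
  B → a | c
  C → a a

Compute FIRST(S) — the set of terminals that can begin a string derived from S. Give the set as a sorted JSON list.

FIRST sets, iterate to fixpoint:
pass 1:
  A via A→b: +{b}
  B via B→a: +{a}
  B via B→c: +{c}
  C via C→a a: +{a}
  S via S→C S: +{a}
  S via S→c A: +{c}
  FIRST(S)={a,c}  FIRST(A)={b}  FIRST(B)={a,c}  FIRST(C)={a}
pass 2: done
  FIRST(S)={a,c}  FIRST(A)={b}  FIRST(B)={a,c}  FIRST(C)={a}

FIRST(S) = ["a", "c"]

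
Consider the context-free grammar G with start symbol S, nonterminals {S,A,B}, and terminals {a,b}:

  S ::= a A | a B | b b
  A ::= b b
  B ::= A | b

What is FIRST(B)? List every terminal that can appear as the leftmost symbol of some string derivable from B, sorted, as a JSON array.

FIRST sets, iterate to fixpoint:
round 1:
  A via A→b b: +{b}
  B via B→A: +{b}
  S via S→a A: +{a}
  S via S→b b: +{b}
  S: {a,b}  A: {b}  B: {b}
round 2: (stable)
  S: {a,b}  A: {b}  B: {b}

FIRST(B) = ["b"]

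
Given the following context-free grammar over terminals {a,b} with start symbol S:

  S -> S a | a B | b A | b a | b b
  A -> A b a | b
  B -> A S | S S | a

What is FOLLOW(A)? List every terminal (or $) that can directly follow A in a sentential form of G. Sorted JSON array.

FIRST sets, iterate to fixpoint:
[1]
  A via A→b: +{b}
  B via B→A S: +{b}
  B via B→a: +{a}
  S via S→a B: +{a}
  S via S→b A: +{b}
  S: {a,b}  A: {b}  B: {a,b}
[2] (no change)
  S: {a,b}  A: {b}  B: {a,b}

FOLLOW iteration:
seed FOLLOW(S) with $
round 1:
  A→A b a: FOLLOW(A) ⊇ FIRST(b) = {b}; new: +{b}
  B→A S: FOLLOW(A) ⊇ FIRST(S) = {a,b}; new: +{a}
  B→S S: FOLLOW(S) ⊇ FIRST(S) = {a,b}; new: +{a,b}
  S→a B: FOLLOW(B) ⊇ FOLLOW(S) ⊇ {$,a,b}; new: +{$,a,b}
  S→b A: FOLLOW(A) ⊇ FOLLOW(S) ⊇ {$,a,b}; new: +{$}
  FOLLOW[S]={$,a,b}  FOLLOW[A]={$,a,b}  FOLLOW[B]={$,a,b}
round 2: — fixpoint
  FOLLOW[S]={$,a,b}  FOLLOW[A]={$,a,b}  FOLLOW[B]={$,a,b}

FOLLOW(A) = ["$", "a", "b"]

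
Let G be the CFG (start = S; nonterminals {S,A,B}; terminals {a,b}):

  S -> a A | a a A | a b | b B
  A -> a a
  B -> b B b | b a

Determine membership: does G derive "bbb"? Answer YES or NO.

Convert to CNF:
  S -> T0 A | T0 T1 | T0 X3 | T1 B
  A -> T0 T0
  B -> T1 T0 | T1 X2
  T0 -> a
  T1 -> b
  X2 -> B T1
  X3 -> T0 A

CYK fill:
  cell(0,0) b: {T1}  orig:{}
  cell(1,1) b: {T1}  orig:{}
  cell(2,2) b: {T1}  orig:{}
  cell(0,1) bb: ∅
  cell(1,2) bb: ∅
  cell(0,2) bbb: ∅

S ∉ T[0,2] ⇒ NO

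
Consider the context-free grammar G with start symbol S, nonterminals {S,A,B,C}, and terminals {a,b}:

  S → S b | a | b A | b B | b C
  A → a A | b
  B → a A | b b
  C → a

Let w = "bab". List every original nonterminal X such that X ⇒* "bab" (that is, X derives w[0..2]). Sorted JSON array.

CNF form of G:
  S -> S T1 | T1 A | T1 B | T1 C | a
  A -> T0 A | b
  B -> T0 A | T1 T1
  C -> a
  T0 -> a
  T1 -> b

CYK fill — only the sub-triangle for w[0..2]:
  [0..0]={A,T1}  "b"  orig:{A}
  [1..1]={C,S,T0}  "a"  orig:{C,S}
  [2..2]={A,T1}  "b"  orig:{A}
  [0..1]={S}  "ba"
  [1..2]={A,B,S}  "ab"
  [0..2]={S}  "bab"

Original NTs in T[0,2] deriving "bab": ["S"]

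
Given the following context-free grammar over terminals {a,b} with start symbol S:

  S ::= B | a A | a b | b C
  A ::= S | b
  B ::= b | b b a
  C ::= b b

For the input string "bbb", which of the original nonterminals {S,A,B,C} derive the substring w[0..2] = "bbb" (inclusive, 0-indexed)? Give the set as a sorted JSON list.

CNF form of G:
  S -> T0 A | T0 T1 | T1 C | T1 X4 | b
  A -> T0 A | T0 T1 | T1 C | T1 X2 | b
  B -> T1 X3 | b
  C -> T1 T1
  T0 -> a
  T1 -> b
  X2 -> T1 T0
  X3 -> T1 T0
  X4 -> T1 T0

CYK fill, restricted to cells inside w[0..2]:
  T[0,0] 'b' = {A,B,S,T1}  orig:{A,B,S}
  T[1,1] 'b' = {A,B,S,T1}  orig:{A,B,S}
  T[2,2] 'b' = {A,B,S,T1}  orig:{A,B,S}
  T[0,1] 'bb' = {C}
  T[1,2] 'bb' = {C}
  T[0,2] 'bbb' = {A,S}

Original NTs in T[0,2] deriving "bbb": ["A", "S"]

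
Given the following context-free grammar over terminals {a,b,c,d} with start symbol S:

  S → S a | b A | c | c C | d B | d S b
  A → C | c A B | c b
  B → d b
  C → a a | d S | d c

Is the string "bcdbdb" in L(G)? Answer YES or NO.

Convert to CNF:
  S -> S T0 | T1 C | T2 A | T3 B | T3 X5 | c
  A -> T0 T0 | T1 T2 | T1 X4 | T3 S | T3 T1
  B -> T3 T2
  C -> T0 T0 | T3 S | T3 T1
  T0 -> a
  T1 -> c
  T2 -> b
  T3 -> d
  X4 -> A B
  X5 -> S T2

CYK fill:
  cell(0,0) b: {T2}  orig:{}
  cell(1,1) c: {S,T1}  orig:{S}
  cell(2,2) d: {T3}  orig:{}
  cell(3,3) b: {T2}  orig:{}
  cell(4,4) d: {T3}  orig:{}
  cell(5,5) b: {T2}  orig:{}
  cell(0,1) bc: ∅
  cell(1,2) cd: ∅
  cell(2,3) db: {B}
  cell(3,4) bd: ∅
  cell(4,5) db: {B}
  cell(0,2) bcd: ∅
  cell(1,3) cdb: ∅
  cell(2,4) dbd: ∅
  cell(3,5) bdb: ∅
  cell(0,3) bcdb: ∅
  cell(1,4) cdbd: ∅
  cell(2,5) dbdb: ∅
  cell(0,4) bcdbd: ∅
  cell(1,5) cdbdb: ∅
  cell(0,5) bcdbdb: ∅

S ∉ T[0,5] ⇒ NO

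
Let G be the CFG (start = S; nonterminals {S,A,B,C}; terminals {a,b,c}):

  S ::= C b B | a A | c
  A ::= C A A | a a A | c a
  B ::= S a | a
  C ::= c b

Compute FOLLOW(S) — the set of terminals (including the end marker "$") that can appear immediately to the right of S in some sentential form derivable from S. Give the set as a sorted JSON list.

Compute FIRST by fixpoint:
pass 1:
  A via A→a a A: +{a}
  A via A→c a: +{c}
  B via B→a: +{a}
  C via C→c b: +{c}
  S via S→C b B: +{c}
  S via S→a A: +{a}
  S: {a,c}  A: {a,c}  B: {a}  C: {c}
pass 2:
  B via B→S a: +{c}
  S: {a,c}  A: {a,c}  B: {a,c}  C: {c}
pass 3: — fixpoint
  S: {a,c}  A: {a,c}  B: {a,c}  C: {c}

FOLLOW iteration:
initialize: $ ∈ FOLLOW(S)
pass 1:
  A→C A A: FOLLOW(C) ⊇ FIRST(A) = {a,c}; new: +{a,c}
  A→C A A: FOLLOW(A) ⊇ FIRST(A) = {a,c}; new: +{a,c}
  B→S a: FOLLOW(S) ⊇ FIRST(a) = {a}; new: +{a}
  S→C b B: FOLLOW(C) ⊇ FIRST(b) = {b}; new: +{b}
  S→C b B: FOLLOW(B) ⊇ FOLLOW(S) ⊇ {$,a}; new: +{$,a}
  S→a A: FOLLOW(A) ⊇ FOLLOW(S) ⊇ {$,a}; new: +{$}
  FOLLOW[S]={$,a}  FOLLOW[A]={$,a,c}  FOLLOW[B]={$,a}  FOLLOW[C]={a,b,c}
pass 2: — fixpoint
  FOLLOW[S]={$,a}  FOLLOW[A]={$,a,c}  FOLLOW[B]={$,a}  FOLLOW[C]={a,b,c}

FOLLOW(S) = ["$", "a"]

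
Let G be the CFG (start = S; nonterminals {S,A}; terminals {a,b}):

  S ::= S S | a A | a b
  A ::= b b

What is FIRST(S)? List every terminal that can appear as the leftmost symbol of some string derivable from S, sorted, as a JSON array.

FIRST sets, iterate to fixpoint:
pass 1:
  A via A→b b: +{b}
  S via S→a A: +{a}
  FIRST[S]={a}  FIRST[A]={b}
pass 2: (no change)
  FIRST[S]={a}  FIRST[A]={b}

FIRST(S) = ["a"]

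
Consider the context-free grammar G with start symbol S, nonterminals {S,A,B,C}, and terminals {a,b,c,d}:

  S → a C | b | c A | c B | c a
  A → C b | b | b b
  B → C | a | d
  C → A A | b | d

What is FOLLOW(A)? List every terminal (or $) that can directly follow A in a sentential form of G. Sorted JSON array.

FIRST sets, iterate to fixpoint:
round 1:
  A via A→b: +{b}
  B via B→a: +{a}
  B via B→d: +{d}
  C via C→A A: +{b}
  C via C→d: +{d}
  S via S→a C: +{a}
  S via S→b: +{b}
  S via S→c A: +{c}
  S: {a,b,c}  A: {b}  B: {a,d}  C: {b,d}
round 2:
  A via A→C b: +{d}
  B via B→C: +{b}
  S: {a,b,c}  A: {b,d}  B: {a,b,d}  C: {b,d}
round 3: — fixpoint
  S: {a,b,c}  A: {b,d}  B: {a,b,d}  C: {b,d}

FOLLOW sets:
initialize: $ ∈ FOLLOW(S)
round 1:
  A→C b: FOLLOW(C) ⊇ FIRST(b) = {b}; new: +{b}
  C→A A: FOLLOW(A) ⊇ FIRST(A) = {b,d}; new: +{b,d}
  S→a C: FOLLOW(C) ⊇ FOLLOW(S) ⊇ {$}; new: +{$}
  S→c A: FOLLOW(A) ⊇ FOLLOW(S) ⊇ {$}; new: +{$}
  S→c B: FOLLOW(B) ⊇ FOLLOW(S) ⊇ {$}; new: +{$}
  FOLLOW(S)={$}  FOLLOW(A)={$,b,d}  FOLLOW(B)={$}  FOLLOW(C)={$,b}
round 2: (no change)
  FOLLOW(S)={$}  FOLLOW(A)={$,b,d}  FOLLOW(B)={$}  FOLLOW(C)={$,b}

FOLLOW(A) = ["$", "b", "d"]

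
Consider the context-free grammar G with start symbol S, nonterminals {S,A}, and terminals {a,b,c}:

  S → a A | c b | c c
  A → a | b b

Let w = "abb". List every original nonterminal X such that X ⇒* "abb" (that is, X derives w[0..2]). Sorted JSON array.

Convert to CNF:
  S -> T1 A | T2 T0 | T2 T2
  A -> T0 T0 | a
  T0 -> b
  T1 -> a
  T2 -> c

CYK table (by increasing span), restricted to cells inside w[0..2]:
  T[0,0] 'a' = {A,T1}  orig:{A}
  T[1,1] 'b' = {T0}  orig:{}
  T[2,2] 'b' = {T0}  orig:{}
  T[0,1] 'ab' = ∅
  T[1,2] 'bb' = {A}
  T[0,2] 'abb' = {S}

Original NTs in T[0,2] deriving "abb": ["S"]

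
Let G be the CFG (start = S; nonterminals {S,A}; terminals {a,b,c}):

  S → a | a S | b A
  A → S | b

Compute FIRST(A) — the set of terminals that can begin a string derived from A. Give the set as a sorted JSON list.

FIRST iteration:
round 1:
  A via A→b: +{b}
  S via S→a: +{a}
  S via S→b A: +{b}
  FIRST(S)={a,b}  FIRST(A)={b}
round 2:
  A via A→S: +{a}
  FIRST(S)={a,b}  FIRST(A)={a,b}
round 3: — fixpoint
  FIRST(S)={a,b}  FIRST(A)={a,b}

FIRST(A) = ["a", "b"]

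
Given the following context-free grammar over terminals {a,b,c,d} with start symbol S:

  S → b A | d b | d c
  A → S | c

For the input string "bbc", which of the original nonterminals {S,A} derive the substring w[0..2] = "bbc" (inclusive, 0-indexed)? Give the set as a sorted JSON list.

Convert to CNF:
  S -> T0 A | T1 T0 | T1 T2
  A -> T0 A | T1 T0 | T1 T2 | c
  T0 -> b
  T1 -> d
  T2 -> c

Fill CYK table bottom-up, restricted to cells inside w[0..2]:
  [0..0]={T0}  "b"  orig:{}
  [1..1]={T0}  "b"  orig:{}
  [2..2]={A,T2}  "c"  orig:{A}
  [0..1]=∅  "bb"
  [1..2]={A,S}  "bc"
  [0..2]={A,S}  "bbc"

Original NTs in T[0,2] deriving "bbc": ["A", "S"]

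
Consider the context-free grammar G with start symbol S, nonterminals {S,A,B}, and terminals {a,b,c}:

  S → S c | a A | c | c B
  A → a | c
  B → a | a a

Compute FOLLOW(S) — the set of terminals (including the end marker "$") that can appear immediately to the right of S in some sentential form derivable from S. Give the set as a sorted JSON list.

FIRST iteration:
round 1:
  A via A→a: +{a}
  A via A→c: +{c}
  B via B→a: +{a}
  S via S→a A: +{a}
  S via S→c: +{c}
  S: {a,c}  A: {a,c}  B: {a}
round 2: (stable)
  S: {a,c}  A: {a,c}  B: {a}

FOLLOW sets:
seed FOLLOW(S) with $
iter 1:
  S→S c: FOLLOW(S) ⊇ FIRST(c) = {c}; new: +{c}
  S→a A: FOLLOW(A) ⊇ FOLLOW(S) ⊇ {$,c}; new: +{$,c}
  S→c B: FOLLOW(B) ⊇ FOLLOW(S) ⊇ {$,c}; new: +{$,c}
  FOLLOW(S)={$,c}  FOLLOW(A)={$,c}  FOLLOW(B)={$,c}
iter 2: (no change)
  FOLLOW(S)={$,c}  FOLLOW(A)={$,c}  FOLLOW(B)={$,c}

FOLLOW(S) = ["$", "c"]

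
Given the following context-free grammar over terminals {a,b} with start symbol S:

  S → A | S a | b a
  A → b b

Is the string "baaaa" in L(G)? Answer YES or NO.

Convert to CNF:
  S -> S T1 | T0 T0 | T0 T1
  A -> T0 T0
  T0 -> b
  T1 -> a

Fill CYK table bottom-up:
  T[0,0] 'b' = {T0}  orig:{}
  T[1,1] 'a' = {T1}  orig:{}
  T[2,2] 'a' = {T1}  orig:{}
  T[3,3] 'a' = {T1}  orig:{}
  T[4,4] 'a' = {T1}  orig:{}
  T[0,1] 'ba' = {S}
  T[1,2] 'aa' = ∅
  T[2,3] 'aa' = ∅
  T[3,4] 'aa' = ∅
  T[0,2] 'baa' = {S}
  T[1,3] 'aaa' = ∅
  T[2,4] 'aaa' = ∅
  T[0,3] 'baaa' = {S}
  T[1,4] 'aaaa' = ∅
  T[0,4] 'baaaa' = {S}

S ∈ T[0,4] ⇒ YES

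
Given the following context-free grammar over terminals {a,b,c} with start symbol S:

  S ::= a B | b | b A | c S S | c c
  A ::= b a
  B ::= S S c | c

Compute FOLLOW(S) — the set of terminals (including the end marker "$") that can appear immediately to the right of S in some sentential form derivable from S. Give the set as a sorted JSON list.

FIRST sets, iterate to fixpoint:
pass 1:
  A via A→b a: +{b}
  B via B→c: +{c}
  S via S→a B: +{a}
  S via S→b: +{b}
  S via S→c S S: +{c}
  S: {a,b,c}  A: {b}  B: {c}
pass 2:
  B via B→S S c: +{a,b}
  S: {a,b,c}  A: {b}  B: {a,b,c}
pass 3: (stable)
  S: {a,b,c}  A: {b}  B: {a,b,c}

FOLLOW sets:
seed FOLLOW(S) with $
[1]
  B→S S c: FOLLOW(S) ⊇ FIRST(S) = {a,b,c}; new: +{a,b,c}
  S→a B: FOLLOW(B) ⊇ FOLLOW(S) ⊇ {$,a,b,c}; new: +{$,a,b,c}
  S→b A: FOLLOW(A) ⊇ FOLLOW(S) ⊇ {$,a,b,c}; new: +{$,a,b,c}
  FOLLOW[S]={$,a,b,c}  FOLLOW[A]={$,a,b,c}  FOLLOW[B]={$,a,b,c}
[2] — fixpoint
  FOLLOW[S]={$,a,b,c}  FOLLOW[A]={$,a,b,c}  FOLLOW[B]={$,a,b,c}

FOLLOW(S) = ["$", "a", "b", "c"]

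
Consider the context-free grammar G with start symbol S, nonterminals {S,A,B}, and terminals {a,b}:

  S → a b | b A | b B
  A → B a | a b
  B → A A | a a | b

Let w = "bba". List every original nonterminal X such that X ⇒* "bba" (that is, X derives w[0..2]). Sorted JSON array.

CNF form of G:
  S -> T0 T1 | T1 A | T1 B
  A -> B T0 | T0 T1
  B -> A A | T0 T0 | b
  T0 -> a
  T1 -> b

Fill CYK table bottom-up — only the sub-triangle for w[0..2]:
  cell(0,0) b: {B,T1}  orig:{B}
  cell(1,1) b: {B,T1}  orig:{B}
  cell(2,2) a: {T0}  orig:{}
  cell(0,1) bb: {S}
  cell(1,2) ba: {A}
  cell(0,2) bba: {S}

Original NTs in T[0,2] deriving "bba": ["S"]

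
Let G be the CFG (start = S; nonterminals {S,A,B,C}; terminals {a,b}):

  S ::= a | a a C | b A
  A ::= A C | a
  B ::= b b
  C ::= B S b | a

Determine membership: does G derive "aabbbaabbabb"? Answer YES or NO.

CNF form of G:
  S -> T0 A | T1 X3 | a
  A -> A C | a
  B -> T0 T0
  C -> B X2 | a
  T0 -> b
  T1 -> a
  X2 -> S T0
  X3 -> T1 C

CYK table (by increasing span):
  cell(0,0) a: {A,C,S,T1}  orig:{A,C,S}
  cell(1,1) a: {A,C,S,T1}  orig:{A,C,S}
  cell(2,2) b: {T0}  orig:{}
  cell(3,3) b: {T0}  orig:{}
  cell(4,4) b: {T0}  orig:{}
  cell(5,5) a: {A,C,S,T1}  orig:{A,C,S}
  cell(6,6) a: {A,C,S,T1}  orig:{A,C,S}
  cell(7,7) b: {T0}  orig:{}
  cell(8,8) b: {T0}  orig:{}
  cell(9,9) a: {A,C,S,T1}  orig:{A,C,S}
  cell(10,10) b: {T0}  orig:{}
  cell(11,11) b: {T0}  orig:{}
  cell(0,1) aa: {A,X3}  orig:{A}
  cell(1,2) ab: {X2}  orig:{}
  cell(2,3) bb: {B}
  cell(3,4) bb: {B}
  cell(4,5) ba: {S}
  cell(5,6) aa: {A,X3}  orig:{A}
  cell(6,7) ab: {X2}  orig:{}
  cell(7,8) bb: {B}
  cell(8,9) ba: {S}
  cell(9,10) ab: {X2}  orig:{}
  cell(10,11) bb: {B}
  cell(0,2) aab: ∅
  cell(1,3) abb: ∅
  cell(2,4) bbb: ∅
  cell(3,5) bba: ∅
  cell(4,6) baa: {S}
  cell(5,7) aab: ∅
  cell(6,8) abb: ∅
  cell(7,9) bba: ∅
  cell(8,10) bab: {X2}  orig:{}
  cell(9,11) abb: ∅
  cell(0,3) aabb: ∅
  cell(1,4) abbb: ∅
  cell(2,5) bbba: ∅
  cell(3,6) bbaa: ∅
  cell(4,7) baab: {X2}  orig:{}
  cell(5,8) aabb: ∅
  cell(6,9) abba: ∅
  cell(7,10) bbab: {C}
  cell(8,11) babb: ∅
  cell(0,4) aabbb: ∅
  cell(1,5) abbba: ∅
  cell(2,6) bbbaa: ∅
  cell(3,7) bbaab: ∅
  cell(4,8) baabb: ∅
  cell(5,9) aabba: ∅
  cell(6,10) abbab: {A,X3}  orig:{A}
  cell(7,11) bbabb: ∅
  cell(0,5) aabbba: ∅
  cell(1,6) abbbaa: ∅
  cell(2,7) bbbaab: {C}
  cell(3,8) bbaabb: ∅
  cell(4,9) baabba: ∅
  cell(5,10) aabbab: {A,S}
  cell(6,11) abbabb: ∅
  cell(0,6) aabbbaa: ∅
  cell(1,7) abbbaab: {A,X3}  orig:{A}
  cell(2,8) bbbaabb: ∅
  cell(3,9) bbaabba: ∅
  cell(4,10) baabbab: {S}
  cell(5,11) aabbabb: {X2}  orig:{}
  cell(0,7) aabbbaab: {A,S}
  cell(1,8) abbbaabb: ∅
  cell(2,9) bbbaabba: ∅
  cell(3,10) bbaabbab: ∅
  cell(4,11) baabbabb: {X2}  orig:{}
  cell(0,8) aabbbaabb: {X2}  orig:{}
  cell(1,9) abbbaabba: ∅
  cell(2,10) bbbaabbab: ∅
  cell(3,11) bbaabbabb: {C}
  cell(0,9) aabbbaabba: ∅
  cell(1,10) abbbaabbab: ∅
  cell(2,11) bbbaabbabb: {C}
  cell(0,10) aabbbaabbab: ∅
  cell(1,11) abbbaabbabb: {A,X3}  orig:{A}
  cell(0,11) aabbbaabbabb: {A,S}

S ∈ T[0,11] ⇒ YES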